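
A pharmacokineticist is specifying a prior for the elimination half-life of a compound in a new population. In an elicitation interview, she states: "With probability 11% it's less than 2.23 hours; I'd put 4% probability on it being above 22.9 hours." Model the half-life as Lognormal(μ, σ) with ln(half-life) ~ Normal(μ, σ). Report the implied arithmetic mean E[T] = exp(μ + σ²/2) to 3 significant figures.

E[T] ≈ 7.91 hours

If T ~ Lognormal(μ,σ) then ln T ~ Normal(μ,σ), so the p-quantile of ln T is μ + z_p·σ.
ln(2.23) = 0.802 and ln(22.9) = 3.131; z_{0.11} = -1.227, z_{0.96} = 1.751.
σ = (3.131 − 0.802)/(1.751 − (-1.227)) = 0.782.
μ = 0.802 − (-1.227)·0.782 = 1.762.
E[T] = exp(μ + σ²/2) = exp(1.762 + 0.3060) = 7.91 hours.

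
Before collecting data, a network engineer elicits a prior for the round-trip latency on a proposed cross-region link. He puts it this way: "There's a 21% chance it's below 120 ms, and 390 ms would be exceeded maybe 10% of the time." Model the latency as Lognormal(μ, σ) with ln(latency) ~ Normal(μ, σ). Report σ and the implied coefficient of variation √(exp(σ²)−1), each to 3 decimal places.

If T ~ Lognormal(μ,σ) then ln T ~ Normal(μ,σ), so the p-quantile of ln T is μ + z_p·σ.
ln(120) = 4.787 and ln(390) = 5.966; z_{0.21} = -0.8064, z_{0.9} = 1.282.
σ = (5.966 − 4.787)/(1.282 − (-0.8064)) = 0.564.
μ = 4.787 − (-0.8064)·0.564 = 5.243.
CV = √(exp(σ²)−1) = √(exp(0.3187)−1) = 0.613.

σ ≈ 0.564, CV ≈ 0.613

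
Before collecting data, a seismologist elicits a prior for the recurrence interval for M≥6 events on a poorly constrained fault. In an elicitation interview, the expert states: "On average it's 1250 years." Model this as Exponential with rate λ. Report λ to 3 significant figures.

Exponential mean = 1/λ, so λ = 1/1250.0 = 0.0008.

λ ≈ 0.0008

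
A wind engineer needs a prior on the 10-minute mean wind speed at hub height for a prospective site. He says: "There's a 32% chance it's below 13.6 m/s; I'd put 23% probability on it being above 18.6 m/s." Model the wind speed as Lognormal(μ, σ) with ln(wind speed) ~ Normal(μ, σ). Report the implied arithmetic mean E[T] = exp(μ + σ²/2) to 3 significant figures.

E[T] ≈ 15.9 m/s

If T ~ Lognormal(μ,σ) then ln T ~ Normal(μ,σ), so the p-quantile of ln T is μ + z_p·σ.
ln(13.6) = 2.61 and ln(18.6) = 2.923; z_{0.32} = -0.4677, z_{0.77} = 0.7388.
σ = (2.923 − 2.61)/(0.7388 − (-0.4677)) = 0.259.
μ = 2.61 − (-0.4677)·0.259 = 2.731.
E[T] = exp(μ + σ²/2) = exp(2.731 + 0.0337) = 15.9 m/s.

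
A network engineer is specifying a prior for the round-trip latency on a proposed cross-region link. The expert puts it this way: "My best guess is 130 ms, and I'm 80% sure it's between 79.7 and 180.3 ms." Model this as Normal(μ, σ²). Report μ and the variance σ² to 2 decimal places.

μ = 130.00, σ² = 1540.51

A symmetric 80% interval runs μ ± z·σ with z = 1.282.
Half-width = 50.3, so σ = 50.3/1.282 = 39.249 and σ² = 1540.51.
μ is the stated best guess, 130.00.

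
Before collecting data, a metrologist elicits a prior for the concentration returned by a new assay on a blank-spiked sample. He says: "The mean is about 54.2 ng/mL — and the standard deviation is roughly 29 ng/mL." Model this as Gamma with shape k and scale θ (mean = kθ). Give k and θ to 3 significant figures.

k ≈ 3.49, θ ≈ 15.5

For Gamma(k, scale θ): mean = kθ, variance = kθ², so CV = 1/√k.
CV = SD/mean = 29/54.2 = 0.5351, hence k = 1/CV² = 3.49.
Then θ = mean/k = 54.2/3.49 = 15.5.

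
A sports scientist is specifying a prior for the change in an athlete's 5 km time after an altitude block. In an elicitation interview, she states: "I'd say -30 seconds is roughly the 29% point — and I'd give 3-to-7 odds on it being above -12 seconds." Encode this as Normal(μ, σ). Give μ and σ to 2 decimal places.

μ = -20.76, σ = 16.70

The p-quantile of Normal(μ,σ) is μ + z_p·σ, with z_{0.29} = -0.5534 and z_{0.7} = 0.5244.
Eliminate σ: μ = (z₂·x₁ − z₁·x₂)/(z₂ − z₁) = (0.5244·-30 − (-0.5534)·-12)/1.078 = -20.76.
Then σ = (x₂ − x₁)/(z₂ − z₁) = (-12 − -30)/1.078 = 16.70.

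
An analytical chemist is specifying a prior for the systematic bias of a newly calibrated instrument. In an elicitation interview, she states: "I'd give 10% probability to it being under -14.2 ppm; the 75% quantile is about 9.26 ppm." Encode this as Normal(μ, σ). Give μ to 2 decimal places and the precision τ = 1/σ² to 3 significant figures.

For Normal(μ,σ), the p-quantile is μ + z_p·σ. Here z_{0.1} = -1.282, z_{0.75} = 0.6745.
So -14.2 = μ − 1.282σ and 9.26 = μ + 0.6745σ.
Subtracting: σ = (9.26 − -14.2)/(0.6745 − (-1.282)) = 11.99.
Then μ = -14.2 − (-1.282)·11.99 = 1.17.
Precision τ = 1/σ² = 1/11.99² = 0.00695.

μ = 1.17, τ = 0.00695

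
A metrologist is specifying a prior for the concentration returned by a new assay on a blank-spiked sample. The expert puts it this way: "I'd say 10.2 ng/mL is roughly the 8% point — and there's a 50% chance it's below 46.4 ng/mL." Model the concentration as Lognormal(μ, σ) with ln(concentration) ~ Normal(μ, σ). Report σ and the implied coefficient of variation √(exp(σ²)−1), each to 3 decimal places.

If T ~ Lognormal(μ,σ) then ln T ~ Normal(μ,σ), so the p-quantile of ln T is μ + z_p·σ.
ln(10.2) = 2.322 and ln(46.4) = 3.837; z_{0.08} = -1.405, z_{0.5} = 0.
σ = (3.837 − 2.322)/(0 − (-1.405)) = 1.078.
μ = 2.322 − (-1.405)·1.078 = 3.837.
CV = √(exp(σ²)−1) = √(exp(1.1625)−1) = 1.482.

σ ≈ 1.078, CV ≈ 1.482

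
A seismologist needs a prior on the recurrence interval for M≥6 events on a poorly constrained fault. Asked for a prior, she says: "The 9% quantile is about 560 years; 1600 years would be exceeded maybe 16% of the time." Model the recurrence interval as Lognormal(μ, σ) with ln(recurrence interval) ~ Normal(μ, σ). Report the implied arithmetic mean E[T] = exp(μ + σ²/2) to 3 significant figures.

If T ~ Lognormal(μ,σ) then ln T ~ Normal(μ,σ), so the p-quantile of ln T is μ + z_p·σ.
ln(560) = 6.328 and ln(1600) = 7.378; z_{0.09} = -1.341, z_{0.84} = 0.9945.
σ = (7.378 − 6.328)/(0.9945 − (-1.341)) = 0.450.
μ = 6.328 − (-1.341)·0.450 = 6.931.
E[T] = exp(μ + σ²/2) = exp(6.931 + 0.1011) = 1130 years.

E[T] ≈ 1130 years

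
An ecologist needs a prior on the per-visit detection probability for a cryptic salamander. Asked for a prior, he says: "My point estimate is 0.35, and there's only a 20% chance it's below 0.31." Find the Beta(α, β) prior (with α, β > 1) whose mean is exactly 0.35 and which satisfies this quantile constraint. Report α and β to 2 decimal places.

α ≈ 35.75, β ≈ 66.40

With mean 0.35 fixed, write α = 0.35s, β = 0.65s where s = α+β.
Need P(θ < 0.31) = 0.2 under Beta(0.35s, 0.65s). Normal approximation: (q−m)/√(m(1−m)/s) ≈ z_{0.2} = -0.842, so s ≈ 0.35·0.65·(-0.842)²/(0.31−0.35)² = 100.7.
At s = 100.7: P(θ<0.31) ≈ 0.202. Adjusting to match 0.2 gives s ≈ 102.15.
So α = 0.35·102.15 ≈ 35.75, β = 0.65·102.15 ≈ 66.40.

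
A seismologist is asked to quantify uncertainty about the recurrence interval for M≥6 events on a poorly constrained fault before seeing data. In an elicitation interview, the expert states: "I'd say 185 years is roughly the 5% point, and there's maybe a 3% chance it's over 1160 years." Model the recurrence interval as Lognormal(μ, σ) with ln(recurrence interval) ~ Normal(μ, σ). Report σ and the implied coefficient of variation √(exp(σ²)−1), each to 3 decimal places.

If T ~ Lognormal(μ,σ) then ln T ~ Normal(μ,σ), so the p-quantile of ln T is μ + z_p·σ.
ln(185) = 5.22 and ln(1160) = 7.056; z_{0.05} = -1.645, z_{0.97} = 1.881.
σ = (7.056 − 5.22)/(1.881 − (-1.645)) = 0.521.
μ = 5.22 − (-1.645)·0.521 = 6.077.
CV = √(exp(σ²)−1) = √(exp(0.2711)−1) = 0.558.

σ ≈ 0.521, CV ≈ 0.558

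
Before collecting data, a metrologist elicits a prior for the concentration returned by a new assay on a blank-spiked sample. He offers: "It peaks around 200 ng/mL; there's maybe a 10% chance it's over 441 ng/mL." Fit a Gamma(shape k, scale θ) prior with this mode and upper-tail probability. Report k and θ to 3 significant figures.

Gamma(k,θ) with k>1 has mode (k−1)θ, so θ = 200/(k−1).
Need P(X < 441) = 0.9 with θ tied to k this way. Start at k = 2, θ = 200: P(X<441) ≈ 0.647.
Too low — raise k to concentrate. Iterating converges to k ≈ 4.08.
Then θ = 200/(4.08−1) ≈ 65.

k ≈ 4.08, θ ≈ 65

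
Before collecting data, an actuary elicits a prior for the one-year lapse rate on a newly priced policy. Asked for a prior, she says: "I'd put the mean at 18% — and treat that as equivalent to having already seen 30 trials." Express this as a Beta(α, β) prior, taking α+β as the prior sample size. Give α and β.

α = 5.4, β = 24.6

Under the effective-sample-size interpretation, Beta(α, β) has prior mean α/(α+β) and prior sample size α+β.
So α+β = 30 and α/(α+β) = 0.18, giving α = 0.18·30 = 5.4 and β = 30 − 5.4 = 24.6.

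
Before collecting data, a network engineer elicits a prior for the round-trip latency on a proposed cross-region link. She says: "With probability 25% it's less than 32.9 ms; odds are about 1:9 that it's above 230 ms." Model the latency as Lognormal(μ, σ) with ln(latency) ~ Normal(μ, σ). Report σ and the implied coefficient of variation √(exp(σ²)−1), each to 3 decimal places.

σ ≈ 0.994, CV ≈ 1.299

If T ~ Lognormal(μ,σ) then ln T ~ Normal(μ,σ), so the p-quantile of ln T is μ + z_p·σ.
ln(32.9) = 3.493 and ln(230) = 5.438; z_{0.25} = -0.6745, z_{0.9} = 1.282.
σ = (5.438 − 3.493)/(1.282 − (-0.6745)) = 0.994.
μ = 3.493 − (-0.6745)·0.994 = 4.164.
CV = √(exp(σ²)−1) = √(exp(0.9883)−1) = 1.299.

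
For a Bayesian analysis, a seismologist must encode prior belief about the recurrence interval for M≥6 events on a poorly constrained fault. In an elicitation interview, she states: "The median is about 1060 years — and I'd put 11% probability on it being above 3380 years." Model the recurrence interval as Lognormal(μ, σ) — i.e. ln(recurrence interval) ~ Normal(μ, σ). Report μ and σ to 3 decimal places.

If T ~ Lognormal(μ,σ) then ln T ~ Normal(μ,σ), so the p-quantile of ln T is μ + z_p·σ.
ln(1060) = 6.966 and ln(3380) = 8.126; z_{0.5} = 0, z_{0.89} = 1.227.
σ = (8.126 − 6.966)/(1.227 − (0)) = 0.945.
μ = 6.966 − (0)·0.945 = 6.966.

μ ≈ 6.966, σ ≈ 0.945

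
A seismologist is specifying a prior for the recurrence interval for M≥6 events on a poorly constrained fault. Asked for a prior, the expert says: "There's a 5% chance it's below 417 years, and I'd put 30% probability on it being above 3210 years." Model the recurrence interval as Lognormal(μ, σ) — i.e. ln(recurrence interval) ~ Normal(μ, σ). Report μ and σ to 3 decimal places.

If T ~ Lognormal(μ,σ) then ln T ~ Normal(μ,σ), so the p-quantile of ln T is μ + z_p·σ.
ln(417) = 6.033 and ln(3210) = 8.074; z_{0.05} = -1.645, z_{0.7} = 0.5244.
σ = (8.074 − 6.033)/(0.5244 − (-1.645)) = 0.941.
μ = 6.033 − (-1.645)·0.941 = 7.581.

μ ≈ 7.581, σ ≈ 0.941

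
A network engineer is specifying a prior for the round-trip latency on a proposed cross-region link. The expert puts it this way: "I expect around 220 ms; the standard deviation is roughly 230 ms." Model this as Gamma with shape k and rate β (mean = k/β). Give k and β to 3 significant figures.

k ≈ 0.915, β ≈ 0.00416

For Gamma(k, rate β): mean = k/β, variance = k/β², so CV = 1/√k.
CV = SD/mean = 230/220 = 1.045, hence k = 1/CV² = 0.915.
Then β = k/mean = 0.915/220 = 0.00416.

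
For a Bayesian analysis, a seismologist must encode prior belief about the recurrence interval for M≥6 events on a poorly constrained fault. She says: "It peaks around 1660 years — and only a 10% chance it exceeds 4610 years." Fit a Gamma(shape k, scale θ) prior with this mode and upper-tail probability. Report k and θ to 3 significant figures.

Gamma(k,θ) with k>1 has mode (k−1)θ, so θ = 1660/(k−1).
Need P(X < 4610) = 0.9 with θ tied to k this way. Start at k = 2, θ = 1660: P(X<4610) ≈ 0.765.
Too low — raise k to concentrate. Iterating converges to k ≈ 2.83.
Then θ = 1660/(2.83−1) ≈ 906.

k ≈ 2.83, θ ≈ 906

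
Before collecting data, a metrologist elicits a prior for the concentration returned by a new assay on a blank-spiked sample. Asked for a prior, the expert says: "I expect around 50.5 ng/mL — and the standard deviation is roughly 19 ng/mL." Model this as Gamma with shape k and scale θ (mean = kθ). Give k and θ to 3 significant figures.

k ≈ 7.06, θ ≈ 7.15

For Gamma(k, scale θ): mean = kθ, variance = kθ², so CV = 1/√k.
CV = SD/mean = 19/50.5 = 0.3762, hence k = 1/CV² = 7.06.
Then θ = mean/k = 50.5/7.06 = 7.15.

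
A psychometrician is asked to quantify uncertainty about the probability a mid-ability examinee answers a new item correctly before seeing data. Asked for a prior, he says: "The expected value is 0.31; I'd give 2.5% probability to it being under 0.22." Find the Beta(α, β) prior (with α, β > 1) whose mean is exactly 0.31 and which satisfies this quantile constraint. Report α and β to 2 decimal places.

With mean 0.31 fixed, write α = 0.31s, β = 0.69s where s = α+β.
Need P(θ < 0.22) = 0.025 under Beta(0.31s, 0.69s). Normal approximation: (q−m)/√(m(1−m)/s) ≈ z_{0.025} = -1.96, so s ≈ 0.31·0.69·(-1.96)²/(0.22−0.31)² = 101.4.
At s = 101.4: P(θ<0.22) ≈ 0.019. Adjusting to match 0.025 gives s ≈ 91.58.
So α = 0.31·91.58 ≈ 28.39, β = 0.69·91.58 ≈ 63.19.

α ≈ 28.39, β ≈ 63.19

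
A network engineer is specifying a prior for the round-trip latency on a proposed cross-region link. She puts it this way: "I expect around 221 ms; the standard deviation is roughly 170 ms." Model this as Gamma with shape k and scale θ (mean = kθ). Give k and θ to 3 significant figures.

k ≈ 1.69, θ ≈ 131

For Gamma(k, scale θ): mean = kθ, variance = kθ², so CV = 1/√k.
CV = SD/mean = 170/221 = 0.7692, hence k = 1/CV² = 1.69.
Then θ = mean/k = 221/1.69 = 131.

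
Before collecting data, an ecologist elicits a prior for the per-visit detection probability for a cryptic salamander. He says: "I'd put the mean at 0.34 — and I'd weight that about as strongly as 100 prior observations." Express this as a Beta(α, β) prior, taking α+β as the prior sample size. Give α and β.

α = 34, β = 66

Under the effective-sample-size interpretation, Beta(α, β) has prior mean α/(α+β) and prior sample size α+β.
So α+β = 100 and α/(α+β) = 0.34, giving α = 0.34·100 = 34 and β = 100 − 34 = 66.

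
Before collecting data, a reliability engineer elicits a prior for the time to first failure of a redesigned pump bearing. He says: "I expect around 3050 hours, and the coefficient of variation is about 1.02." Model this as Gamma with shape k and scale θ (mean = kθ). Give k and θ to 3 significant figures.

For Gamma(k, scale θ): mean = kθ, variance = kθ², so CV = 1/√k.
CV = 1.02, hence k = 1/CV² = 0.961.
Then θ = mean/k = 3050/0.961 = 3170.

k ≈ 0.961, θ ≈ 3170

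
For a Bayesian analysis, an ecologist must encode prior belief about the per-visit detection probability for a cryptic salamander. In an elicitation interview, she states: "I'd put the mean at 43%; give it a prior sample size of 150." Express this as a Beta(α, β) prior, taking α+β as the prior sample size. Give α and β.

α = 64.5, β = 85.5

Under the effective-sample-size interpretation, Beta(α, β) has prior mean α/(α+β) and prior sample size α+β.
So α+β = 150 and α/(α+β) = 0.43, giving α = 0.43·150 = 64.5 and β = 150 − 64.5 = 85.5.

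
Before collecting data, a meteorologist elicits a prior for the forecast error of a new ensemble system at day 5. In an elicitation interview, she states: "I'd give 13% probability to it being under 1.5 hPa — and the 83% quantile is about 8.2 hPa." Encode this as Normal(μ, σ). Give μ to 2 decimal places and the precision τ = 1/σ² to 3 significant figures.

μ = 5.13, τ = 0.0964

For Normal(μ,σ), the p-quantile is μ + z_p·σ. Here z_{0.13} = -1.126, z_{0.83} = 0.9542.
So 1.5 = μ − 1.126σ and 8.2 = μ + 0.9542σ.
Subtracting: σ = (8.2 − 1.5)/(0.9542 − (-1.126)) = 3.22.
Then μ = 1.5 − (-1.126)·3.22 = 5.13.
Precision τ = 1/σ² = 1/3.22² = 0.0964.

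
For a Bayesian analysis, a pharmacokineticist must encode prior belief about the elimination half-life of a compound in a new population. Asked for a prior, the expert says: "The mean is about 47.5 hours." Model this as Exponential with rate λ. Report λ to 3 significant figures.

λ ≈ 0.0211

Exponential mean = 1/λ, so λ = 1/47.5 = 0.0211.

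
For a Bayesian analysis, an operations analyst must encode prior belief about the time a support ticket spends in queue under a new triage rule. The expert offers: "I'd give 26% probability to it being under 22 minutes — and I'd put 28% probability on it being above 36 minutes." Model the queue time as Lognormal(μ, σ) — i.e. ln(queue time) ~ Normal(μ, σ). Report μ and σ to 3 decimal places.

μ ≈ 3.349, σ ≈ 0.402

If T ~ Lognormal(μ,σ) then ln T ~ Normal(μ,σ), so the p-quantile of ln T is μ + z_p·σ.
ln(22) = 3.091 and ln(36) = 3.584; z_{0.26} = -0.6433, z_{0.72} = 0.5828.
σ = (3.584 − 3.091)/(0.5828 − (-0.6433)) = 0.402.
μ = 3.091 − (-0.6433)·0.402 = 3.349.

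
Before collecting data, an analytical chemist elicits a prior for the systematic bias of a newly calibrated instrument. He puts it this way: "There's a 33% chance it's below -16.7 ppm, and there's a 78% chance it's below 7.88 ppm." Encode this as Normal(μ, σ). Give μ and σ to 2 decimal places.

μ = -7.78, σ = 20.28

The p-quantile of Normal(μ,σ) is μ + z_p·σ, with z_{0.33} = -0.4399 and z_{0.78} = 0.7722.
Eliminate σ: μ = (z₂·x₁ − z₁·x₂)/(z₂ − z₁) = (0.7722·-16.7 − (-0.4399)·7.88)/1.212 = -7.78.
Then σ = (x₂ − x₁)/(z₂ − z₁) = (7.88 − -16.7)/1.212 = 20.28.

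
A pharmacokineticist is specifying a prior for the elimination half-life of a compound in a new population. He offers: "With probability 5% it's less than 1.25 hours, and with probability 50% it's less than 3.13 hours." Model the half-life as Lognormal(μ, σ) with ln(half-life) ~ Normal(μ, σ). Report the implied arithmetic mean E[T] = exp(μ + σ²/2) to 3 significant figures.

If T ~ Lognormal(μ,σ) then ln T ~ Normal(μ,σ), so the p-quantile of ln T is μ + z_p·σ.
ln(1.25) = 0.2231 and ln(3.13) = 1.141; z_{0.05} = -1.645, z_{0.5} = 0.
σ = (1.141 − 0.2231)/(0 − (-1.645)) = 0.558.
μ = 0.2231 − (-1.645)·0.558 = 1.141.
E[T] = exp(μ + σ²/2) = exp(1.141 + 0.1557) = 3.66 hours.

E[T] ≈ 3.66 hours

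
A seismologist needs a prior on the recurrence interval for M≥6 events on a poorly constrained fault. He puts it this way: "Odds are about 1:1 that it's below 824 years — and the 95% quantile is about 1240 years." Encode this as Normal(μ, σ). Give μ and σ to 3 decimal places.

For Normal(μ,σ), the p-quantile is μ + z_p·σ. Here z_{0.5} = 0, z_{0.95} = 1.645.
So 824 = μ + 0σ and 1240 = μ + 1.645σ.
Subtracting: σ = (1240 − 824)/(1.645 − (0)) = 252.910.
Then μ = 824 − (0)·252.910 = 824.000.

μ = 824.000, σ = 252.910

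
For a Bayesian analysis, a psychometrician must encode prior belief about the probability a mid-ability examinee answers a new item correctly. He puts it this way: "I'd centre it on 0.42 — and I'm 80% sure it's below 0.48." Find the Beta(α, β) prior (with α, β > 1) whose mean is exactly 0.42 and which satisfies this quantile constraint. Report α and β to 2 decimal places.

With mean 0.42 fixed, write α = 0.42s, β = 0.58s where s = α+β.
Need P(θ < 0.48) = 0.8 under Beta(0.42s, 0.58s). Normal approximation: (q−m)/√(m(1−m)/s) ≈ z_{0.8} = 0.842, so s ≈ 0.42·0.58·(0.842)²/(0.48−0.42)² = 47.9.
At s = 47.9: P(θ<0.48) ≈ 0.801. Adjusting to match 0.8 gives s ≈ 47.53.
So α = 0.42·47.53 ≈ 19.96, β = 0.58·47.53 ≈ 27.57.

α ≈ 19.96, β ≈ 27.57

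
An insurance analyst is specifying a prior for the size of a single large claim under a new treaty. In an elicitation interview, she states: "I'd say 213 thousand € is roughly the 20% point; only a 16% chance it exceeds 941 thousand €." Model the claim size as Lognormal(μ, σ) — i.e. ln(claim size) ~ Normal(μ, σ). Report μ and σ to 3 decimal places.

If T ~ Lognormal(μ,σ) then ln T ~ Normal(μ,σ), so the p-quantile of ln T is μ + z_p·σ.
ln(213) = 5.361 and ln(941) = 6.847; z_{0.2} = -0.8416, z_{0.84} = 0.9945.
σ = (6.847 − 5.361)/(0.9945 − (-0.8416)) = 0.809.
μ = 5.361 − (-0.8416)·0.809 = 6.042.

μ ≈ 6.042, σ ≈ 0.809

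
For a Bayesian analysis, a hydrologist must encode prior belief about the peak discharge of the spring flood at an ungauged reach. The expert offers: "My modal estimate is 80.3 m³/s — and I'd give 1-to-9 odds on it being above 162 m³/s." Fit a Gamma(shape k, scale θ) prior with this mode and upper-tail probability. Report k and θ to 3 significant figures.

Gamma(k,θ) with k>1 has mode (k−1)θ, so θ = 80.3/(k−1).
Need P(X < 162) = 0.9 with θ tied to k this way. Start at k = 2, θ = 80.3: P(X<162) ≈ 0.599.
Too low — raise k to concentrate. Iterating converges to k ≈ 4.89.
Then θ = 80.3/(4.89−1) ≈ 20.6.

k ≈ 4.89, θ ≈ 20.6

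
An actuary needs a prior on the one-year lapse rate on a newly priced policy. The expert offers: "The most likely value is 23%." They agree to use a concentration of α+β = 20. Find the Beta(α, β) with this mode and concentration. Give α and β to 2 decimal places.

For α,β > 1 the Beta mode is (α−1)/(α+β−2). With α+β = 20, the mode is (α−1)/18.
Set (α−1)/18 = 0.23 → α = 1 + 0.23·18 = 5.14.
β = 20 − α = 14.86.

α = 5.14, β = 14.86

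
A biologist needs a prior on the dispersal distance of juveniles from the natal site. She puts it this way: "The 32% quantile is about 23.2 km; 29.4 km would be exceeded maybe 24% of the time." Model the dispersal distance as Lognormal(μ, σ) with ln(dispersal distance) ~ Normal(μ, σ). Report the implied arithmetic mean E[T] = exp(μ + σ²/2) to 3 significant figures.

E[T] ≈ 26 km

If T ~ Lognormal(μ,σ) then ln T ~ Normal(μ,σ), so the p-quantile of ln T is μ + z_p·σ.
ln(23.2) = 3.144 and ln(29.4) = 3.381; z_{0.32} = -0.4677, z_{0.76} = 0.7063.
σ = (3.381 − 3.144)/(0.7063 − (-0.4677)) = 0.202.
μ = 3.144 − (-0.4677)·0.202 = 3.239.
E[T] = exp(μ + σ²/2) = exp(3.239 + 0.0203) = 26 km.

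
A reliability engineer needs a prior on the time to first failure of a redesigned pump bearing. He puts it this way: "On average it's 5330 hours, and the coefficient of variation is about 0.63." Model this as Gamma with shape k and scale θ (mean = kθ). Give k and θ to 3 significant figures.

k ≈ 2.52, θ ≈ 2120

For Gamma(k, scale θ): mean = kθ, variance = kθ², so CV = 1/√k.
CV = 0.63, hence k = 1/CV² = 2.52.
Then θ = mean/k = 5330/2.52 = 2120.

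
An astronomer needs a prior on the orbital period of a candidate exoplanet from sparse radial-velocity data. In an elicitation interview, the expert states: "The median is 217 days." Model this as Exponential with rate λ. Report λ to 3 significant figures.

Exponential median = ln 2 / λ, so λ = ln 2 / 217.0 = 0.00319.

λ ≈ 0.00319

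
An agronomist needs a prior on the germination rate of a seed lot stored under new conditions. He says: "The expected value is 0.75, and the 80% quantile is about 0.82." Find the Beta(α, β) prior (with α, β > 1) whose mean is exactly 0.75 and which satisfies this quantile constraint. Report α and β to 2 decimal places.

α ≈ 21.06, β ≈ 7.02

With mean 0.75 fixed, write α = 0.75s, β = 0.25s where s = α+β.
Need P(θ < 0.82) = 0.8 under Beta(0.75s, 0.25s). Normal approximation: (q−m)/√(m(1−m)/s) ≈ z_{0.8} = 0.842, so s ≈ 0.75·0.25·(0.842)²/(0.82−0.75)² = 27.1.
At s = 27.1: P(θ<0.82) ≈ 0.795. Adjusting to match 0.8 gives s ≈ 28.07.
So α = 0.75·28.07 ≈ 21.06, β = 0.25·28.07 ≈ 7.02.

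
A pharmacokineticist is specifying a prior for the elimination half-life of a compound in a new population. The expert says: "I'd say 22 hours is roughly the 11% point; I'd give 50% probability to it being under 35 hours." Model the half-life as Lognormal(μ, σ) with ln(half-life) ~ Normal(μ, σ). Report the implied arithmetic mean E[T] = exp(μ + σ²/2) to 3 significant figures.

If T ~ Lognormal(μ,σ) then ln T ~ Normal(μ,σ), so the p-quantile of ln T is μ + z_p·σ.
ln(22) = 3.091 and ln(35) = 3.555; z_{0.11} = -1.227, z_{0.5} = 0.
σ = (3.555 − 3.091)/(0 − (-1.227)) = 0.379.
μ = 3.091 − (-1.227)·0.379 = 3.555.
E[T] = exp(μ + σ²/2) = exp(3.555 + 0.0717) = 37.6 hours.

E[T] ≈ 37.6 hours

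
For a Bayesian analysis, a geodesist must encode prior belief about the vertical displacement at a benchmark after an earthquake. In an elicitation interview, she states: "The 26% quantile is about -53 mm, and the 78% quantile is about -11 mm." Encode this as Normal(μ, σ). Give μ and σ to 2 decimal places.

For Normal(μ,σ), the p-quantile is μ + z_p·σ. Here z_{0.26} = -0.6433, z_{0.78} = 0.7722.
So -53 = μ − 0.6433σ and -11 = μ + 0.7722σ.
Subtracting: σ = (-11 − -53)/(0.7722 − (-0.6433)) = 29.67.
Then μ = -53 − (-0.6433)·29.67 = -33.91.

μ = -33.91, σ = 29.67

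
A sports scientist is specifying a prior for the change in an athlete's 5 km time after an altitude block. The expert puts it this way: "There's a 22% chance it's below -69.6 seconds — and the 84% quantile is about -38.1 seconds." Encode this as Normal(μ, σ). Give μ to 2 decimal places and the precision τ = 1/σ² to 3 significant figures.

μ = -55.83, τ = 0.00315

For Normal(μ,σ), the p-quantile is μ + z_p·σ. Here z_{0.22} = -0.7722, z_{0.84} = 0.9945.
So -69.6 = μ − 0.7722σ and -38.1 = μ + 0.9945σ.
Subtracting: σ = (-38.1 − -69.6)/(0.9945 − (-0.7722)) = 17.83.
Then μ = -69.6 − (-0.7722)·17.83 = -55.83.
Precision τ = 1/σ² = 1/17.83² = 0.00315.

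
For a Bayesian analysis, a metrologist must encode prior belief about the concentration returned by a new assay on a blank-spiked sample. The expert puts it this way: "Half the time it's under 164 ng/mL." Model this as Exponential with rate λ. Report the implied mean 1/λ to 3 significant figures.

mean ≈ 237 ng/mL

Exponential median = ln 2 / λ, so λ = ln 2 / 164.0 = 0.00423.
Mean = 1/λ = 237 ng/mL.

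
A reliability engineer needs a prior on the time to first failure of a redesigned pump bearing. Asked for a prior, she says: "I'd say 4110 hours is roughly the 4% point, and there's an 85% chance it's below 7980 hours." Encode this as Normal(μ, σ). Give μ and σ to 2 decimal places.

For Normal(μ,σ), the p-quantile is μ + z_p·σ. Here z_{0.04} = -1.751, z_{0.85} = 1.036.
So 4110 = μ − 1.751σ and 7980 = μ + 1.036σ.
Subtracting: σ = (7980 − 4110)/(1.036 − (-1.751)) = 1388.53.
Then μ = 4110 − (-1.751)·1388.53 = 6540.88.

μ = 6540.88, σ = 1388.53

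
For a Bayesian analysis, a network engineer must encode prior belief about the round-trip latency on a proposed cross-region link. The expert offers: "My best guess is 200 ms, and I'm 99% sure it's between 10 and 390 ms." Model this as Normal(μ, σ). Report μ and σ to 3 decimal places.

μ = 200.000, σ = 73.763

A symmetric 99% interval runs μ ± z·σ with z = 2.576.
Half-width = 190, so σ = 190/2.576 = 73.763.
μ is the stated best guess, 200.000.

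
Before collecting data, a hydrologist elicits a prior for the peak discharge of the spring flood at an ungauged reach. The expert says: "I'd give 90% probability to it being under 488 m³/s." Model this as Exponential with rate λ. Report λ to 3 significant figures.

P(T < 488.0) = 1 − e^(−λ·488.0) = 0.9, so λ = −ln(1−0.9)/488.0 = −ln(0.1)/488.0 = 0.00472.

λ ≈ 0.00472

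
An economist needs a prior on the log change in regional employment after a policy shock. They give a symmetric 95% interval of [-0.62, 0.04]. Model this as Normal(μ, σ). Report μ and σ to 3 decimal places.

μ = -0.290, σ = 0.168

A symmetric 95% interval runs μ ± z·σ with z = 1.96.
Half-width = 0.33, so σ = 0.33/1.96 = 0.168.
μ is the interval midpoint, -0.290.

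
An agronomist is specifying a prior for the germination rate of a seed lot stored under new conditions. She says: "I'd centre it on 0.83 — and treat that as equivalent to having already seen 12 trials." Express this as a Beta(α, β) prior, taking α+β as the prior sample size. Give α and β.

α = 9.96, β = 2.04

Under the effective-sample-size interpretation, Beta(α, β) has prior mean α/(α+β) and prior sample size α+β.
So α+β = 12 and α/(α+β) = 0.83, giving α = 0.83·12 = 9.96 and β = 12 − 9.96 = 2.04.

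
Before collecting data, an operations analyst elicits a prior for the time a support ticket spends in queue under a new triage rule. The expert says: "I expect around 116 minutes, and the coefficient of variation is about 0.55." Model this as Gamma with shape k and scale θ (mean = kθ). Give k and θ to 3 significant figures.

k ≈ 3.31, θ ≈ 35.1

For Gamma(k, scale θ): mean = kθ, variance = kθ², so CV = 1/√k.
CV = 0.55, hence k = 1/CV² = 3.31.
Then θ = mean/k = 116/3.31 = 35.1.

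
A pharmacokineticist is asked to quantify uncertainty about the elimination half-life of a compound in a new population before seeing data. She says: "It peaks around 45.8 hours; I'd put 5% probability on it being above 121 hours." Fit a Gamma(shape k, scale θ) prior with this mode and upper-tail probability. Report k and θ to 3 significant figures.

k ≈ 3.86, θ ≈ 16

Gamma(k,θ) with k>1 has mode (k−1)θ, so θ = 45.8/(k−1).
Need P(X < 121) = 0.95 with θ tied to k this way. Start at k = 2, θ = 45.8: P(X<121) ≈ 0.741.
Too low — raise k to concentrate. Iterating converges to k ≈ 3.86.
Then θ = 45.8/(3.86−1) ≈ 16.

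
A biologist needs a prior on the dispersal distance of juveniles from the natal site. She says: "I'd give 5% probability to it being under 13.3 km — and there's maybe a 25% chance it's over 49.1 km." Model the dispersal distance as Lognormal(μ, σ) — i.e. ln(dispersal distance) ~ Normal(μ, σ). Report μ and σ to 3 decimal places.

If T ~ Lognormal(μ,σ) then ln T ~ Normal(μ,σ), so the p-quantile of ln T is μ + z_p·σ.
ln(13.3) = 2.588 and ln(49.1) = 3.894; z_{0.05} = -1.645, z_{0.75} = 0.6745.
σ = (3.894 − 2.588)/(0.6745 − (-1.645)) = 0.563.
μ = 2.588 − (-1.645)·0.563 = 3.514.

μ ≈ 3.514, σ ≈ 0.563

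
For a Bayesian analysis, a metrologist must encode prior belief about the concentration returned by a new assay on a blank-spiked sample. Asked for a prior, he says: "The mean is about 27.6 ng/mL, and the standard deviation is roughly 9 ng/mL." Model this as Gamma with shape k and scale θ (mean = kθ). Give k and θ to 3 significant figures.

k ≈ 9.4, θ ≈ 2.93

For Gamma(k, scale θ): mean = kθ, variance = kθ², so CV = 1/√k.
CV = SD/mean = 9/27.6 = 0.3261, hence k = 1/CV² = 9.4.
Then θ = mean/k = 27.6/9.4 = 2.93.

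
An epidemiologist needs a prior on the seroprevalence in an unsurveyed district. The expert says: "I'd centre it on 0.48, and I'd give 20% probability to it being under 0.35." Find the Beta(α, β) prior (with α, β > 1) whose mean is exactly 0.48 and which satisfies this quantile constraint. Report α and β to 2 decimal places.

With mean 0.48 fixed, write α = 0.48s, β = 0.52s where s = α+β.
Need P(θ < 0.35) = 0.2 under Beta(0.48s, 0.52s). Normal approximation: (q−m)/√(m(1−m)/s) ≈ z_{0.2} = -0.842, so s ≈ 0.48·0.52·(-0.842)²/(0.35−0.48)² = 10.5.
At s = 10.5: P(θ<0.35) ≈ 0.202. Adjusting to match 0.2 gives s ≈ 10.64.
So α = 0.48·10.64 ≈ 5.11, β = 0.52·10.64 ≈ 5.53.

α ≈ 5.11, β ≈ 5.53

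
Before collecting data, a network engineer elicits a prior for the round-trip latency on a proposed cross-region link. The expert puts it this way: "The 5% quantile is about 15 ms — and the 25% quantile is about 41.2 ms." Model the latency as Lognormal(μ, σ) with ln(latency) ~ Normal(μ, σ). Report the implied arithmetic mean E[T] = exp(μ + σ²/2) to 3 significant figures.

E[T] ≈ 143 ms

If T ~ Lognormal(μ,σ) then ln T ~ Normal(μ,σ), so the p-quantile of ln T is μ + z_p·σ.
ln(15) = 2.708 and ln(41.2) = 3.718; z_{0.05} = -1.645, z_{0.25} = -0.6745.
σ = (3.718 − 2.708)/(-0.6745 − (-1.645)) = 1.041.
μ = 2.708 − (-1.645)·1.041 = 4.421.
E[T] = exp(μ + σ²/2) = exp(4.421 + 0.5421) = 143 ms.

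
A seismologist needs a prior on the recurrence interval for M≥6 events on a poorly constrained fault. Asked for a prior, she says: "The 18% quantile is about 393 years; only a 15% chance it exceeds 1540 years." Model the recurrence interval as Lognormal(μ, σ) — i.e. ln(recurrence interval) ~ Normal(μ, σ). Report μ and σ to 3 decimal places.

μ ≈ 6.614, σ ≈ 0.700

If T ~ Lognormal(μ,σ) then ln T ~ Normal(μ,σ), so the p-quantile of ln T is μ + z_p·σ.
ln(393) = 5.974 and ln(1540) = 7.34; z_{0.18} = -0.9154, z_{0.85} = 1.036.
σ = (7.34 − 5.974)/(1.036 − (-0.9154)) = 0.700.
μ = 5.974 − (-0.9154)·0.700 = 6.614.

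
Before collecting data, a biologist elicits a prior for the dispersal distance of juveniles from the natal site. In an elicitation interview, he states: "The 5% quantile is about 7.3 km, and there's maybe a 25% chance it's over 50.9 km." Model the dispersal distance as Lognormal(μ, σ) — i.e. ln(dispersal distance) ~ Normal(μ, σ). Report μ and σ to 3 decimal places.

μ ≈ 3.365, σ ≈ 0.837

If T ~ Lognormal(μ,σ) then ln T ~ Normal(μ,σ), so the p-quantile of ln T is μ + z_p·σ.
ln(7.3) = 1.988 and ln(50.9) = 3.93; z_{0.05} = -1.645, z_{0.75} = 0.6745.
σ = (3.93 − 1.988)/(0.6745 − (-1.645)) = 0.837.
μ = 1.988 − (-1.645)·0.837 = 3.365.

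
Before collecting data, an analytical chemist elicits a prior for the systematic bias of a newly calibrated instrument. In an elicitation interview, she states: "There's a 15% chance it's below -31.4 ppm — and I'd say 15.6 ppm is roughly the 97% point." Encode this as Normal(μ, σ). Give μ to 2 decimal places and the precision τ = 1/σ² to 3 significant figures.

The p-quantile of Normal(μ,σ) is μ + z_p·σ, with z_{0.15} = -1.036 and z_{0.97} = 1.881.
Eliminate σ: μ = (z₂·x₁ − z₁·x₂)/(z₂ − z₁) = (1.881·-31.4 − (-1.036)·15.6)/2.917 = -14.70.
Then σ = (x₂ − x₁)/(z₂ − z₁) = (15.6 − -31.4)/2.917 = 16.11.
Precision τ = 1/σ² = 1/16.11² = 0.00385.

μ = -14.70, τ = 0.00385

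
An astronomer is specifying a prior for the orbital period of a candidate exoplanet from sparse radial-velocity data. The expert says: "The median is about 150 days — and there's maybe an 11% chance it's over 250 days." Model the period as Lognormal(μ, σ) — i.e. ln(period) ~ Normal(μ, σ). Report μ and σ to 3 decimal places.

μ ≈ 5.011, σ ≈ 0.416

If T ~ Lognormal(μ,σ) then ln T ~ Normal(μ,σ), so the p-quantile of ln T is μ + z_p·σ.
ln(150) = 5.011 and ln(250) = 5.521; z_{0.5} = 0, z_{0.89} = 1.227.
σ = (5.521 − 5.011)/(1.227 − (0)) = 0.416.
μ = 5.011 − (0)·0.416 = 5.011.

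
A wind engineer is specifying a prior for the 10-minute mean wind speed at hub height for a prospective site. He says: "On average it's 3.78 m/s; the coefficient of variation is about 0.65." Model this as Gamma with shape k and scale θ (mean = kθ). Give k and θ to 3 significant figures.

For Gamma(k, scale θ): mean = kθ, variance = kθ², so CV = 1/√k.
CV = 0.65, hence k = 1/CV² = 2.37.
Then θ = mean/k = 3.78/2.37 = 1.6.

k ≈ 2.37, θ ≈ 1.6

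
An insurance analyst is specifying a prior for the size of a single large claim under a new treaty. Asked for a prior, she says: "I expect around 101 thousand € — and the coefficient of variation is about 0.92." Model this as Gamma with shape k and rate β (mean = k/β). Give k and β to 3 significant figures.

For Gamma(k, rate β): mean = k/β, variance = k/β², so CV = 1/√k.
CV = 0.92, hence k = 1/CV² = 1.18.
Then β = k/mean = 1.18/101 = 0.0117.

k ≈ 1.18, β ≈ 0.0117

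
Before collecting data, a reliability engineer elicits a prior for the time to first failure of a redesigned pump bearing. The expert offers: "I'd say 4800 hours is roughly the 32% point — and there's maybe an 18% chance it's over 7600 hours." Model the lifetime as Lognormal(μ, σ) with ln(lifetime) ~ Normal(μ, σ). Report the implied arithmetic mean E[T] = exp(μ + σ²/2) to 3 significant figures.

E[T] ≈ 5930 hours

If T ~ Lognormal(μ,σ) then ln T ~ Normal(μ,σ), so the p-quantile of ln T is μ + z_p·σ.
ln(4800) = 8.476 and ln(7600) = 8.936; z_{0.32} = -0.4677, z_{0.82} = 0.9154.
σ = (8.936 − 8.476)/(0.9154 − (-0.4677)) = 0.332.
μ = 8.476 − (-0.4677)·0.332 = 8.632.
E[T] = exp(μ + σ²/2) = exp(8.632 + 0.0552) = 5930 hours.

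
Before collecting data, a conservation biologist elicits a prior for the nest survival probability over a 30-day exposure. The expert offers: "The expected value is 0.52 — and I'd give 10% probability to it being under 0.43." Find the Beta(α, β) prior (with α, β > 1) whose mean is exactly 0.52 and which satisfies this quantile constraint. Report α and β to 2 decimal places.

α ≈ 26.25, β ≈ 24.23

With mean 0.52 fixed, write α = 0.52s, β = 0.48s where s = α+β.
Need P(θ < 0.43) = 0.1 under Beta(0.52s, 0.48s). Normal approximation: (q−m)/√(m(1−m)/s) ≈ z_{0.1} = -1.28, so s ≈ 0.52·0.48·(-1.28)²/(0.43−0.52)² = 50.6.
At s = 50.6: P(θ<0.43) ≈ 0.100. Adjusting to match 0.1 gives s ≈ 50.47.
So α = 0.52·50.47 ≈ 26.25, β = 0.48·50.47 ≈ 24.23.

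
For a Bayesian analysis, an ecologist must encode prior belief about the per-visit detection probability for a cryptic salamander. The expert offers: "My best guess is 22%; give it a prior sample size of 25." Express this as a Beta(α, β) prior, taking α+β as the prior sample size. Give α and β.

α = 5.5, β = 19.5

Under the effective-sample-size interpretation, Beta(α, β) has prior mean α/(α+β) and prior sample size α+β.
So α+β = 25 and α/(α+β) = 0.22, giving α = 0.22·25 = 5.5 and β = 25 − 5.5 = 19.5.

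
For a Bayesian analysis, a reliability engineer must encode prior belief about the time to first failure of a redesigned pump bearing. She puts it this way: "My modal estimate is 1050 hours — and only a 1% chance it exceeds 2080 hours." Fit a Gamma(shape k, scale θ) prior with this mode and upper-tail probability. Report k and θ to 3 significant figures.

Gamma(k,θ) with k>1 has mode (k−1)θ, so θ = 1050/(k−1).
Need P(X < 2080) = 0.99 with θ tied to k this way. Start at k = 2, θ = 1050: P(X<2080) ≈ 0.589.
Too low — raise k to concentrate. Iterating converges to k ≈ 11.5.
Then θ = 1050/(11.5−1) ≈ 99.7.

k ≈ 11.5, θ ≈ 99.7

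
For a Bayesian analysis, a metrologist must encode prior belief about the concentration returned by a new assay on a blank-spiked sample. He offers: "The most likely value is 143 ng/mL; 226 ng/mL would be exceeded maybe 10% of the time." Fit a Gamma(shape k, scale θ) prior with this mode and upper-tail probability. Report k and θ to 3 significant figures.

k ≈ 9.95, θ ≈ 16

Gamma(k,θ) with k>1 has mode (k−1)θ, so θ = 143/(k−1).
Need P(X < 226) = 0.9 with θ tied to k this way. Start at k = 2, θ = 143: P(X<226) ≈ 0.469.
Too low — raise k to concentrate. Iterating converges to k ≈ 9.95.
Then θ = 143/(9.95−1) ≈ 16.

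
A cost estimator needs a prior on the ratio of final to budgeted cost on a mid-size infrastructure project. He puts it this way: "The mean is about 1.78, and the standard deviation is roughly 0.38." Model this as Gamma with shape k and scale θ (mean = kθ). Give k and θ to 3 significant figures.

For Gamma(k, scale θ): mean = kθ, variance = kθ², so CV = 1/√k.
CV = SD/mean = 0.38/1.78 = 0.2135, hence k = 1/CV² = 21.9.
Then θ = mean/k = 1.78/21.9 = 0.0811.

k ≈ 21.9, θ ≈ 0.0811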